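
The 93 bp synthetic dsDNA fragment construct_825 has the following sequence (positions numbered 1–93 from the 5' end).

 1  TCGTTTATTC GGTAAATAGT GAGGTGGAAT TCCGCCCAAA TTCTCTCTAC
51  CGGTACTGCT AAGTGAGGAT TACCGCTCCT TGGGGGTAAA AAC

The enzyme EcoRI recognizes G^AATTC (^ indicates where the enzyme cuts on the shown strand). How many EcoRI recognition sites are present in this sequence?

1

GAATTC occurs starting at position 27.
EcoRI cuts at 1 site.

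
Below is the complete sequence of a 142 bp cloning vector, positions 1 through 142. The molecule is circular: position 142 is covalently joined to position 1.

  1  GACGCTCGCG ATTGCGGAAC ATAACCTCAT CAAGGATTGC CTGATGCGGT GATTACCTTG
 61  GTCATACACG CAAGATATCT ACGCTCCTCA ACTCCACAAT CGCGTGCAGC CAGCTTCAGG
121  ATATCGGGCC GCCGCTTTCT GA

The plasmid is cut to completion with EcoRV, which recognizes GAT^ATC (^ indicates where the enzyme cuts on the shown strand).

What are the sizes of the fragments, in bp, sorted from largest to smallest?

EcoRV sites (GATATC) start at positions 74, 120.
EcoRV cuts after base 3 of each site, so after positions 76, 122.
Circular molecule, 2 cuts → 2 fragments:
  77–122 → 46 bp
  123–142 then 1–76 → 20 + 76 = 96 bp
Sorted largest to smallest: 96, 46 bp.

96, 46 bp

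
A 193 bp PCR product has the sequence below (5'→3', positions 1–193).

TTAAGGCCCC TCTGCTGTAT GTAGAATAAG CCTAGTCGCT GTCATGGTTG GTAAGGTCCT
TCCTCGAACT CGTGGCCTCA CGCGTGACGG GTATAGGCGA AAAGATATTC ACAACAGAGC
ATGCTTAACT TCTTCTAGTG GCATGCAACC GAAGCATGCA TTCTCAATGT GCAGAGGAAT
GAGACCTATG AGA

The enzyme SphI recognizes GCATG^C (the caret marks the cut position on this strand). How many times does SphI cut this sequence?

3

GCATGC occurs starting at positions 119, 141, 154.
SphI cuts at 3 sites.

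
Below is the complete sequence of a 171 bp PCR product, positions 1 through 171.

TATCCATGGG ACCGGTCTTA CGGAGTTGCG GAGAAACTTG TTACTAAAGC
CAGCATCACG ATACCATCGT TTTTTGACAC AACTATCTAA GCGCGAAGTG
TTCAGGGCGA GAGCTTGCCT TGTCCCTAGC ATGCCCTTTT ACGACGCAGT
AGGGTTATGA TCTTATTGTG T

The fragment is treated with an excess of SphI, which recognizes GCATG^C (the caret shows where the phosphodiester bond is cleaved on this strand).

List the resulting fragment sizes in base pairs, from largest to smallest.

133, 38 bp

The SphI site (GCATGC) starts at position 129.
SphI cuts after base 5 of each site (before the last base), so after position 133.
Linear molecule, 1 cut → 2 fragments:
  1–133 → 133 bp
  134–171 → 38 bp
Sorted largest to smallest: 133, 38 bp.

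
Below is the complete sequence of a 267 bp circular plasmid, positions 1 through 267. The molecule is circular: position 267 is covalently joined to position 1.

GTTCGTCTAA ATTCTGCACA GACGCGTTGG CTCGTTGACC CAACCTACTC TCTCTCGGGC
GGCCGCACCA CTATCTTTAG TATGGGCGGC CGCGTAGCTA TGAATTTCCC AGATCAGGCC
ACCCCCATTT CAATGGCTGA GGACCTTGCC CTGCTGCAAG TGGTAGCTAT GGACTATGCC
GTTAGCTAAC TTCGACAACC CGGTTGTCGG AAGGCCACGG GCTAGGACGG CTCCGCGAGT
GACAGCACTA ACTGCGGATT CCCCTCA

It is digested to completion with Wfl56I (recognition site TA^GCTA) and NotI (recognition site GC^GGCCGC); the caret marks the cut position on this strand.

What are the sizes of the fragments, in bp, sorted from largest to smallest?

Wfl56I sites (TAGCTA) start at positions 95, 164, 183.
Wfl56I cuts after base 2 of each site, so after positions 96, 165, 184.
NotI sites (GCGGCCGC) start at positions 59, 86.
NotI cuts after base 2 of each site, so after positions 60, 87.
Combined cut positions: 60, 87, 96, 165, 184.
Circular molecule, 5 cuts → 5 fragments:
  61–87 → 27 bp
  88–96 → 9 bp
  97–165 → 69 bp
  166–184 → 19 bp
  185–267 then 1–60 → 83 + 60 = 143 bp
Sorted largest to smallest: 143, 69, 27, 19, 9 bp.

143, 69, 27, 19, 9 bp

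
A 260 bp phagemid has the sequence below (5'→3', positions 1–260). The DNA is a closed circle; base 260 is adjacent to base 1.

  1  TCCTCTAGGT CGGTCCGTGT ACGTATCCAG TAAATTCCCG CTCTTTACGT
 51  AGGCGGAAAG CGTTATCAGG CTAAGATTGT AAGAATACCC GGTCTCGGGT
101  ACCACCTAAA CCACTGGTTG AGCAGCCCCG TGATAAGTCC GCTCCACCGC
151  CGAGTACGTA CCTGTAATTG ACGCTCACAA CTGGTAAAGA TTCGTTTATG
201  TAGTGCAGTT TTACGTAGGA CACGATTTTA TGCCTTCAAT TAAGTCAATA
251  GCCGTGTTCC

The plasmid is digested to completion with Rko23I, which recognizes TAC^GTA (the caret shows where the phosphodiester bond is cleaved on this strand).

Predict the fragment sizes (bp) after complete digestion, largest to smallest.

Rko23I sites (TACGTA) start at positions 20, 46, 155, 212.
Rko23I cuts after base 3 of each site, so after positions 22, 48, 157, 214.
Circular molecule, 4 cuts → 4 fragments:
  23–48 → 26 bp
  49–157 → 109 bp
  158–214 → 57 bp
  215–260 then 1–22 → 46 + 22 = 68 bp
Sorted largest to smallest: 109, 68, 57, 26 bp.

109, 68, 57, 26 bp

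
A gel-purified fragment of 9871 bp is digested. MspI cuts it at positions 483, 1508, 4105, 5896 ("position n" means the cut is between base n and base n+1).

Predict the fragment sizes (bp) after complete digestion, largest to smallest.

Linear molecule, 4 cuts → 5 fragments:
  483 − 0 = 483 bp
  1508 − 483 = 1025 bp
  4105 − 1508 = 2597 bp
  5896 − 4105 = 1791 bp
  9871 − 5896 = 3975 bp
Sorted largest to smallest: 3975, 2597, 1791, 1025, 483 bp.

3975, 2597, 1791, 1025, 483 bp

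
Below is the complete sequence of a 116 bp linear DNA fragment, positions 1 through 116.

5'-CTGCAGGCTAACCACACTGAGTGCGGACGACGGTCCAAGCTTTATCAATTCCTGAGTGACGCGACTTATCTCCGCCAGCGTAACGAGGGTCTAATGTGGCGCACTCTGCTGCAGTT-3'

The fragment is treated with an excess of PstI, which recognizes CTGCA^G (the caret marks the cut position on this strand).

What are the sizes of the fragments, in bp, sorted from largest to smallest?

108, 5, 3 bp

PstI sites (CTGCAG) start at positions 1, 109.
PstI cuts after base 5 of each site (before the last base), so after positions 5, 113.
Linear molecule, 2 cuts → 3 fragments:
  1–5 → 5 bp
  6–113 → 108 bp
  114–116 → 3 bp
Sorted largest to smallest: 108, 5, 3 bp.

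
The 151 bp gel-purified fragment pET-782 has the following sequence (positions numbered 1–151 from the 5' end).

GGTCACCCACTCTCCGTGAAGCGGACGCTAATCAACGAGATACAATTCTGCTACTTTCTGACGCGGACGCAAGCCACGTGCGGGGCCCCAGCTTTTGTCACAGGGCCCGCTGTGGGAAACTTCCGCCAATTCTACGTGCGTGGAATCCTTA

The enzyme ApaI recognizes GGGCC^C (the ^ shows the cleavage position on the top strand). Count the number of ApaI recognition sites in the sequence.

GGGCCC occurs starting at positions 83, 103.
ApaI cuts at 2 sites.

2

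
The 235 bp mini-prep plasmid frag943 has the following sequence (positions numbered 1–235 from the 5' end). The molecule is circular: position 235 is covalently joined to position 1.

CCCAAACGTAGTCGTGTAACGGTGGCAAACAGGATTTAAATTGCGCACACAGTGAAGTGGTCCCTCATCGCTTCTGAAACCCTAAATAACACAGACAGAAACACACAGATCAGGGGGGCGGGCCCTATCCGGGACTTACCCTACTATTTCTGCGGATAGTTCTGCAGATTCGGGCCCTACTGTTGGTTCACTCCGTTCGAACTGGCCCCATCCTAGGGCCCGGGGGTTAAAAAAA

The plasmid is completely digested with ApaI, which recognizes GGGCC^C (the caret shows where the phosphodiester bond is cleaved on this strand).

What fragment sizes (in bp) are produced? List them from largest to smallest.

ApaI sites (GGGCCC) start at positions 120, 172, 216.
ApaI cuts after base 5 of each site (before the last base), so after positions 124, 176, 220.
Circular molecule, 3 cuts → 3 fragments:
  125–176 → 52 bp
  177–220 → 44 bp
  221–235 then 1–124 → 15 + 124 = 139 bp
Sorted largest to smallest: 139, 52, 44 bp.

139, 52, 44 bp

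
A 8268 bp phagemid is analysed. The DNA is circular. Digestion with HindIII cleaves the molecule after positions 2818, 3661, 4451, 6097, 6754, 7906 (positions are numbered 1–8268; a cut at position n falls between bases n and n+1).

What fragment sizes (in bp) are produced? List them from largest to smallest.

Circular molecule, 6 cuts → 6 fragments:
  3661 − 2818 = 843 bp
  4451 − 3661 = 790 bp
  6097 − 4451 = 1646 bp
  6754 − 6097 = 657 bp
  7906 − 6754 = 1152 bp
  wrap: 8268 − 7906 + 2818 = 3180 bp
Sorted largest to smallest: 3180, 1646, 1152, 843, 790, 657 bp.

3180, 1646, 1152, 843, 790, 657 bp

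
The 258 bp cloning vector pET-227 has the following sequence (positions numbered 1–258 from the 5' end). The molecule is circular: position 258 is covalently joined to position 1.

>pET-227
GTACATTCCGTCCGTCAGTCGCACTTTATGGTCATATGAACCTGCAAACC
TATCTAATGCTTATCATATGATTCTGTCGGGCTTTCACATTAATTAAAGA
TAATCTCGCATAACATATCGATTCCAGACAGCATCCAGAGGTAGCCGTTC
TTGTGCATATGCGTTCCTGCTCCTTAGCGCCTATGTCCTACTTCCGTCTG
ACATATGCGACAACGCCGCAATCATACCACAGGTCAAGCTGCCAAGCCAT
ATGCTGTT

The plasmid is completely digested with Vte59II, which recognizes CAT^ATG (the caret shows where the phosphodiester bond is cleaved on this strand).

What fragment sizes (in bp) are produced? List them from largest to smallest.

91, 46, 46, 43, 32 bp

Vte59II sites (CATATG) start at positions 33, 65, 156, 202, 248.
Vte59II cuts after base 3 of each site, so after positions 35, 67, 158, 204, 250.
Circular molecule, 5 cuts → 5 fragments:
  36–67 → 32 bp
  68–158 → 91 bp
  159–204 → 46 bp
  205–250 → 46 bp
  251–258 then 1–35 → 8 + 35 = 43 bp
Sorted largest to smallest: 91, 46, 46, 43, 32 bp.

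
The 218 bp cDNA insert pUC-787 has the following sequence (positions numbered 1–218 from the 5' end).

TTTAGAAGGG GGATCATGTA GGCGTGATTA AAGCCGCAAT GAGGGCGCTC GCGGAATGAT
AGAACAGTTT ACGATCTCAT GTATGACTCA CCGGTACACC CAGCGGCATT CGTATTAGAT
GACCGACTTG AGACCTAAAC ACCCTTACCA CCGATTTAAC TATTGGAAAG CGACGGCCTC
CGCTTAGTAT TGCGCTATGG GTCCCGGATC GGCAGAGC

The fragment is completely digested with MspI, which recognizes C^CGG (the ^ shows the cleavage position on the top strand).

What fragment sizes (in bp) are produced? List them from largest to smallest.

113, 91, 14 bp

MspI sites (CCGG) start at positions 91, 204.
MspI cuts after the first base of each site, so after positions 91, 204.
Linear molecule, 2 cuts → 3 fragments:
  1–91 → 91 bp
  92–204 → 113 bp
  205–218 → 14 bp
Sorted largest to smallest: 113, 91, 14 bp.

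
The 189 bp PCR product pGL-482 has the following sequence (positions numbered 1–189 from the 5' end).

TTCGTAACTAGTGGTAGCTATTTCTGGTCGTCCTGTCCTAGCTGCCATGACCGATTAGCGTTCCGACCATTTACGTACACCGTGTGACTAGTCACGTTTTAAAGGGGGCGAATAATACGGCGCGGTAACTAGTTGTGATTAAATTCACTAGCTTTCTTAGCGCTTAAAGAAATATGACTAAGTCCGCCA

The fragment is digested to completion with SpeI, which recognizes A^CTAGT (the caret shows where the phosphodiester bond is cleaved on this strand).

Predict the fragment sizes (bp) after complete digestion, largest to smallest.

SpeI sites (ACTAGT) start at positions 7, 87, 128.
SpeI cuts after the first base of each site, so after positions 7, 87, 128.
Linear molecule, 3 cuts → 4 fragments:
  1–7 → 7 bp
  8–87 → 80 bp
  88–128 → 41 bp
  129–189 → 61 bp
Sorted largest to smallest: 80, 61, 41, 7 bp.

80, 61, 41, 7 bp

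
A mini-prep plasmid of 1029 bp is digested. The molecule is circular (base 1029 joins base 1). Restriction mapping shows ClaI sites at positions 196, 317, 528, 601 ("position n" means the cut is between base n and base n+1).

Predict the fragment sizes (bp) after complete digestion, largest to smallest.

624, 211, 121, 73 bp

Circular molecule, 4 cuts → 4 fragments:
  317 − 196 = 121 bp
  528 − 317 = 211 bp
  601 − 528 = 73 bp
  wrap: 1029 − 601 + 196 = 624 bp
Sorted largest to smallest: 624, 211, 121, 73 bp.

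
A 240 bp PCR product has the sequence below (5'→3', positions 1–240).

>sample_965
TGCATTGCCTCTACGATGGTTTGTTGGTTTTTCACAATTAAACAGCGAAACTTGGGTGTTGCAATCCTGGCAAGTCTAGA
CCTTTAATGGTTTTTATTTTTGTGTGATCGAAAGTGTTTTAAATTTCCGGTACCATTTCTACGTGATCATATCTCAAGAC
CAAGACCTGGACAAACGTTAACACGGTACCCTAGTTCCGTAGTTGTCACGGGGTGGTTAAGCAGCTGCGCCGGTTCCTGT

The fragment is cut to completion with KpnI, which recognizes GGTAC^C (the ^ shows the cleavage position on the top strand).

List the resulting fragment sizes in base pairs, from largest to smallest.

KpnI sites (GGTACC) start at positions 129, 185.
KpnI cuts after base 5 of each site (before the last base), so after positions 133, 189.
Linear molecule, 2 cuts → 3 fragments:
  1–133 → 133 bp
  134–189 → 56 bp
  190–240 → 51 bp
Sorted largest to smallest: 133, 56, 51 bp.

133, 56, 51 bp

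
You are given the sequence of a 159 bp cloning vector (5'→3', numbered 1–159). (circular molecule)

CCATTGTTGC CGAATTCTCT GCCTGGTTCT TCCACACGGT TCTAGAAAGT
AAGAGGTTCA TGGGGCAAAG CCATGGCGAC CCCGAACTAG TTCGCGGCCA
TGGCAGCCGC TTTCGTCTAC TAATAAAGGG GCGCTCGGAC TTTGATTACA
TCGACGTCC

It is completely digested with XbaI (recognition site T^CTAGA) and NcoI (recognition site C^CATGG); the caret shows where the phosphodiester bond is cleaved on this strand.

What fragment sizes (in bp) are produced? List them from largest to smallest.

The XbaI site (TCTAGA) starts at position 41.
XbaI cuts after the first base of each site, so after position 41.
NcoI sites (CCATGG) start at positions 71, 98.
NcoI cuts after the first base of each site, so after positions 71, 98.
Combined cut positions: 41, 71, 98.
Circular molecule, 3 cuts → 3 fragments:
  42–71 → 30 bp
  72–98 → 27 bp
  99–159 then 1–41 → 61 + 41 = 102 bp
Sorted largest to smallest: 102, 30, 27 bp.

102, 30, 27 bp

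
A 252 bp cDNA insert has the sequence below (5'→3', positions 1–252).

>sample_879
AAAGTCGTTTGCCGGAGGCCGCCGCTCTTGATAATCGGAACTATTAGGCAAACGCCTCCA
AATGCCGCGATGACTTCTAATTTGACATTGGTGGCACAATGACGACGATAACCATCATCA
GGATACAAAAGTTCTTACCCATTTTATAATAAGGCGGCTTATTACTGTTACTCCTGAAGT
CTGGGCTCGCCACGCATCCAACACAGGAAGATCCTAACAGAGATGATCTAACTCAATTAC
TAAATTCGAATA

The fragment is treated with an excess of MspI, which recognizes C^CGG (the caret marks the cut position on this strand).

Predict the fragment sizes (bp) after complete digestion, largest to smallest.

The MspI site (CCGG) starts at position 12.
MspI cuts after the first base of each site, so after position 12.
Linear molecule, 1 cut → 2 fragments:
  1–12 → 12 bp
  13–252 → 240 bp
Sorted largest to smallest: 240, 12 bp.

240, 12 bp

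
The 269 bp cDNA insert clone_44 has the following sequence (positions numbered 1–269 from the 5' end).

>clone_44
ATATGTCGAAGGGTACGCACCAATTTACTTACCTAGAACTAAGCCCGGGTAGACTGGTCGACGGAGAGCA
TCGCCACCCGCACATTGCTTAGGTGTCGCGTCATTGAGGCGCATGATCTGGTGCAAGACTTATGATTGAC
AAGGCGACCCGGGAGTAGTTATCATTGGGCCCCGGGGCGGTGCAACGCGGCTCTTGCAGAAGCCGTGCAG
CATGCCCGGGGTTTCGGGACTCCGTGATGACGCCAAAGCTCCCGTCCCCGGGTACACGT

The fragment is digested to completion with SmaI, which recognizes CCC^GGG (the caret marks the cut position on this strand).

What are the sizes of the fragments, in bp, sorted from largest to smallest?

SmaI sites (CCCGGG) start at positions 44, 148, 171, 215, 257.
SmaI cuts after base 3 of each site, so after positions 46, 150, 173, 217, 259.
Linear molecule, 5 cuts → 6 fragments:
  1–46 → 46 bp
  47–150 → 104 bp
  151–173 → 23 bp
  174–217 → 44 bp
  218–259 → 42 bp
  260–269 → 10 bp
Sorted largest to smallest: 104, 46, 44, 42, 23, 10 bp.

104, 46, 44, 42, 23, 10 bp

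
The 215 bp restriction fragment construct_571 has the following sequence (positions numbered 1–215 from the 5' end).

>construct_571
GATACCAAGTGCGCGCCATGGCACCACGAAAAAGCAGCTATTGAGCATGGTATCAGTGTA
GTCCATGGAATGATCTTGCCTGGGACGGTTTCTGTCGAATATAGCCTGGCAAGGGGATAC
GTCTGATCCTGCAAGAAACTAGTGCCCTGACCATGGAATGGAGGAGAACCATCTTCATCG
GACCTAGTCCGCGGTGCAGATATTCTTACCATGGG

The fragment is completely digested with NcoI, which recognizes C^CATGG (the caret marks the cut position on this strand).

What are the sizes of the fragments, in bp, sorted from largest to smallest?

NcoI sites (CCATGG) start at positions 16, 63, 151, 209.
NcoI cuts after the first base of each site, so after positions 16, 63, 151, 209.
Linear molecule, 4 cuts → 5 fragments:
  1–16 → 16 bp
  17–63 → 47 bp
  64–151 → 88 bp
  152–209 → 58 bp
  210–215 → 6 bp
Sorted largest to smallest: 88, 58, 47, 16, 6 bp.

88, 58, 47, 16, 6 bp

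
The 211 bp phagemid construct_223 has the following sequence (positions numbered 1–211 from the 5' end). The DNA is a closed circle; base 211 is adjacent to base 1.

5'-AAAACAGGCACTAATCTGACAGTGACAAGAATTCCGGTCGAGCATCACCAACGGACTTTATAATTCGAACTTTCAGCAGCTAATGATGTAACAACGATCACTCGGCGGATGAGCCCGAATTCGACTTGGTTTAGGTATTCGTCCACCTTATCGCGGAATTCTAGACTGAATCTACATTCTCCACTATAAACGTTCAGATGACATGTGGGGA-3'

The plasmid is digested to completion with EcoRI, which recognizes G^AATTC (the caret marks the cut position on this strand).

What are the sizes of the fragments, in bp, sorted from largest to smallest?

88, 84, 39 bp

EcoRI sites (GAATTC) start at positions 29, 117, 156.
EcoRI cuts after the first base of each site, so after positions 29, 117, 156.
Circular molecule, 3 cuts → 3 fragments:
  30–117 → 88 bp
  118–156 → 39 bp
  157–211 then 1–29 → 55 + 29 = 84 bp
Sorted largest to smallest: 88, 84, 39 bp.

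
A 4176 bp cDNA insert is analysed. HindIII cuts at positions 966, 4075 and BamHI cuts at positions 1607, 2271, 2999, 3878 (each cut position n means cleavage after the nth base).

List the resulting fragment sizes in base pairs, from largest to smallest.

Combined cut positions (sorted): 966, 1607, 2271, 2999, 3878, 4075.
Linear molecule, 6 cuts → 7 fragments:
  966 − 0 = 966 bp
  1607 − 966 = 641 bp
  2271 − 1607 = 664 bp
  2999 − 2271 = 728 bp
  3878 − 2999 = 879 bp
  4075 − 3878 = 197 bp
  4176 − 4075 = 101 bp
Sorted largest to smallest: 966, 879, 728, 664, 641, 197, 101 bp.

966, 879, 728, 664, 641, 197, 101 bp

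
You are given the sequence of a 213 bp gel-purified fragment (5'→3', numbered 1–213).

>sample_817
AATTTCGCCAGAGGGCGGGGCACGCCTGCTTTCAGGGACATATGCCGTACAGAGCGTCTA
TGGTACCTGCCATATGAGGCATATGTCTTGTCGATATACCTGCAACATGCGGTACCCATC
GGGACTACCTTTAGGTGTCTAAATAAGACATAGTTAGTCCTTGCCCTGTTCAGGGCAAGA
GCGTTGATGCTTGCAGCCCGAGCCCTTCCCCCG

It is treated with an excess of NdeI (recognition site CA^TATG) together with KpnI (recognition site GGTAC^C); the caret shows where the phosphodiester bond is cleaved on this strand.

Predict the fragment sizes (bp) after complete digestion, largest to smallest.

98, 40, 34, 26, 9, 6 bp

NdeI sites (CATATG) start at positions 39, 71, 80.
NdeI cuts after base 2 of each site, so after positions 40, 72, 81.
KpnI sites (GGTACC) start at positions 62, 111.
KpnI cuts after base 5 of each site (before the last base), so after positions 66, 115.
Combined cut positions: 40, 66, 72, 81, 115.
Linear molecule, 5 cuts → 6 fragments:
  1–40 → 40 bp
  41–66 → 26 bp
  67–72 → 6 bp
  73–81 → 9 bp
  82–115 → 34 bp
  116–213 → 98 bp
Sorted largest to smallest: 98, 40, 34, 26, 9, 6 bp.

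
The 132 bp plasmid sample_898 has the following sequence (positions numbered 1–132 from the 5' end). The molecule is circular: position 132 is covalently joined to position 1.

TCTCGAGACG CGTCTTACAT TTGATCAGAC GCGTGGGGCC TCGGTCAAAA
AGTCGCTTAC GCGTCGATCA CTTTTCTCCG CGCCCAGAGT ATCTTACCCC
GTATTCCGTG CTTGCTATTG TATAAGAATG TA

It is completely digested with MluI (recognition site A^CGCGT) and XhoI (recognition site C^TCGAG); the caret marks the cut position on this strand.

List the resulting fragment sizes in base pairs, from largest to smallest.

MluI sites (ACGCGT) start at positions 8, 29, 59.
MluI cuts after the first base of each site, so after positions 8, 29, 59.
The XhoI site (CTCGAG) starts at position 2.
XhoI cuts after the first base of each site, so after position 2.
Combined cut positions: 2, 8, 29, 59.
Circular molecule, 4 cuts → 4 fragments:
  3–8 → 6 bp
  9–29 → 21 bp
  30–59 → 30 bp
  60–132 then 1–2 → 73 + 2 = 75 bp
Sorted largest to smallest: 75, 30, 21, 6 bp.

75, 30, 21, 6 bp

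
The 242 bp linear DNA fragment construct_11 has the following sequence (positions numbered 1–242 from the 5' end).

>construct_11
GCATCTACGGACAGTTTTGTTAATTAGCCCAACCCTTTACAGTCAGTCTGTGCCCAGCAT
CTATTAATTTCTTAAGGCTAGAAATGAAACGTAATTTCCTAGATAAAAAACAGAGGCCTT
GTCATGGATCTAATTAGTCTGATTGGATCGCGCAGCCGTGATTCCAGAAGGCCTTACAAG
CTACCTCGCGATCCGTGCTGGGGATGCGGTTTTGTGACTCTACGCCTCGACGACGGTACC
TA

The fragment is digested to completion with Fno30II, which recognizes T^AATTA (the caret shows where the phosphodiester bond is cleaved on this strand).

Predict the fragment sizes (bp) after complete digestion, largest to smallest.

Fno30II sites (TAATTA) start at positions 21, 131.
Fno30II cuts after the first base of each site, so after positions 21, 131.
Linear molecule, 2 cuts → 3 fragments:
  1–21 → 21 bp
  22–131 → 110 bp
  132–242 → 111 bp
Sorted largest to smallest: 111, 110, 21 bp.

111, 110, 21 bp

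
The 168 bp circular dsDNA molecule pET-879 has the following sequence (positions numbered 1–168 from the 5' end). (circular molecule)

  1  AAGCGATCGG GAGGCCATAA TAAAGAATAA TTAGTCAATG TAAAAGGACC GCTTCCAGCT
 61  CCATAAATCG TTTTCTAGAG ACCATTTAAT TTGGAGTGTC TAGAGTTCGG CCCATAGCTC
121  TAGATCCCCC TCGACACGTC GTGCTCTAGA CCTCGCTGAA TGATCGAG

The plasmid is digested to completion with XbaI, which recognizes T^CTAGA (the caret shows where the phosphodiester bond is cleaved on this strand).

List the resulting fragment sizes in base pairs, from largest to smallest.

XbaI sites (TCTAGA) start at positions 74, 99, 119, 145.
XbaI cuts after the first base of each site, so after positions 74, 99, 119, 145.
Circular molecule, 4 cuts → 4 fragments:
  75–99 → 25 bp
  100–119 → 20 bp
  120–145 → 26 bp
  146–168 then 1–74 → 23 + 74 = 97 bp
Sorted largest to smallest: 97, 26, 25, 20 bp.

97, 26, 25, 20 bp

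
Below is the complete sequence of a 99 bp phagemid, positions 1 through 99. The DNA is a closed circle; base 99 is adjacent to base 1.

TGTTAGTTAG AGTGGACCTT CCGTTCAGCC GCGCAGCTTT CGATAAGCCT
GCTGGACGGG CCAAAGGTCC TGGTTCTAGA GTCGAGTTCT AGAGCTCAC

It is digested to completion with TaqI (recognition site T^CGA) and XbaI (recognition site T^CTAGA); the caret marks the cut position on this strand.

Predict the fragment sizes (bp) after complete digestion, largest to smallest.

TaqI sites (TCGA) start at positions 40, 82.
TaqI cuts after the first base of each site, so after positions 40, 82.
XbaI sites (TCTAGA) start at positions 75, 88.
XbaI cuts after the first base of each site, so after positions 75, 88.
Combined cut positions: 40, 75, 82, 88.
Circular molecule, 4 cuts → 4 fragments:
  41–75 → 35 bp
  76–82 → 7 bp
  83–88 → 6 bp
  89–99 then 1–40 → 11 + 40 = 51 bp
Sorted largest to smallest: 51, 35, 7, 6 bp.

51, 35, 7, 6 bp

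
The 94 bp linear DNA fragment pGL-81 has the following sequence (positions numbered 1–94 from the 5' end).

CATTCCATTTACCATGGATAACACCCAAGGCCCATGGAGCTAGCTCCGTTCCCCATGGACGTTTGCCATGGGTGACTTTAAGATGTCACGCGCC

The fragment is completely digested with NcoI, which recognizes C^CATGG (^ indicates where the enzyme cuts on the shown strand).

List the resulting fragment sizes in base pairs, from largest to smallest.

NcoI sites (CCATGG) start at positions 12, 32, 53, 66.
NcoI cuts after the first base of each site, so after positions 12, 32, 53, 66.
Linear molecule, 4 cuts → 5 fragments:
  1–12 → 12 bp
  13–32 → 20 bp
  33–53 → 21 bp
  54–66 → 13 bp
  67–94 → 28 bp
Sorted largest to smallest: 28, 21, 20, 13, 12 bp.

28, 21, 20, 13, 12 bp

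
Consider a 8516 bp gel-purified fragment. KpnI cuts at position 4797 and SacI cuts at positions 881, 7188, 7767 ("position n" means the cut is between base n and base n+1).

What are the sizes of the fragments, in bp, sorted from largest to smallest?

3916, 2391, 881, 749, 579 bp

Combined cut positions (sorted): 881, 4797, 7188, 7767.
Linear molecule, 4 cuts → 5 fragments:
  881 − 0 = 881 bp
  4797 − 881 = 3916 bp
  7188 − 4797 = 2391 bp
  7767 − 7188 = 579 bp
  8516 − 7767 = 749 bp
Sorted largest to smallest: 3916, 2391, 881, 749, 579 bp.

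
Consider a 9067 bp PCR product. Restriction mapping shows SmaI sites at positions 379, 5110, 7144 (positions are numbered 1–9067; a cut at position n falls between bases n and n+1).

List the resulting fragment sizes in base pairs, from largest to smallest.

Linear molecule, 3 cuts → 4 fragments:
  379 − 0 = 379 bp
  5110 − 379 = 4731 bp
  7144 − 5110 = 2034 bp
  9067 − 7144 = 1923 bp
Sorted largest to smallest: 4731, 2034, 1923, 379 bp.

4731, 2034, 1923, 379 bp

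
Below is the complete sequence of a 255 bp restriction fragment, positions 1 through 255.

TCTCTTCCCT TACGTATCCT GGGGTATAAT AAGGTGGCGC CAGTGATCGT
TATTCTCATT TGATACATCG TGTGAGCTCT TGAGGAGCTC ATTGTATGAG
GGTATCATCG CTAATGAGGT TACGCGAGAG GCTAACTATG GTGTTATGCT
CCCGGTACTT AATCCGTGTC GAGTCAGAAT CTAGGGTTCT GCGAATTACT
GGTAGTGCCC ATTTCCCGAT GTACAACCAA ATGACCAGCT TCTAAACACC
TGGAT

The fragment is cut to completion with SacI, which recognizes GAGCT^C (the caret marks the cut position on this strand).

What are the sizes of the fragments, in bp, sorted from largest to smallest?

166, 78, 11 bp

SacI sites (GAGCTC) start at positions 74, 85.
SacI cuts after base 5 of each site (before the last base), so after positions 78, 89.
Linear molecule, 2 cuts → 3 fragments:
  1–78 → 78 bp
  79–89 → 11 bp
  90–255 → 166 bp
Sorted largest to smallest: 166, 78, 11 bp.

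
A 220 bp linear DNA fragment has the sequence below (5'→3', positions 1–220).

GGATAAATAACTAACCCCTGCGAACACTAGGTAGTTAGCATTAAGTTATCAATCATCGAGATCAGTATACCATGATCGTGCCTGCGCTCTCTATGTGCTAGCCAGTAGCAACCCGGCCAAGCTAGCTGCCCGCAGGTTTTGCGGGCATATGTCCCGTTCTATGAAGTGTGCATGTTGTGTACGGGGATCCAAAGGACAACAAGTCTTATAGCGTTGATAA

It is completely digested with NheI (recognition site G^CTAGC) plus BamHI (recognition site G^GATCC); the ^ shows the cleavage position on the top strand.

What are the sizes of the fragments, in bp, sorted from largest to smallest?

NheI sites (GCTAGC) start at positions 97, 121.
NheI cuts after the first base of each site, so after positions 97, 121.
The BamHI site (GGATCC) starts at position 185.
BamHI cuts after the first base of each site, so after position 185.
Combined cut positions: 97, 121, 185.
Linear molecule, 3 cuts → 4 fragments:
  1–97 → 97 bp
  98–121 → 24 bp
  122–185 → 64 bp
  186–220 → 35 bp
Sorted largest to smallest: 97, 64, 35, 24 bp.

97, 64, 35, 24 bp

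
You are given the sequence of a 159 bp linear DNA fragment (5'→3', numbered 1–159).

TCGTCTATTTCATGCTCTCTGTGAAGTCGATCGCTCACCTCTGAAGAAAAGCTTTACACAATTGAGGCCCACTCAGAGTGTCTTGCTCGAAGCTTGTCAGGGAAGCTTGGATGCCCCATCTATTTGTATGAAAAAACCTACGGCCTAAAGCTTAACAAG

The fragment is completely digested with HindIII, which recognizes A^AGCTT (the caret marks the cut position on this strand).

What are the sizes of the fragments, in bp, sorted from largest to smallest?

HindIII sites (AAGCTT) start at positions 49, 90, 103, 148.
HindIII cuts after the first base of each site, so after positions 49, 90, 103, 148.
Linear molecule, 4 cuts → 5 fragments:
  1–49 → 49 bp
  50–90 → 41 bp
  91–103 → 13 bp
  104–148 → 45 bp
  149–159 → 11 bp
Sorted largest to smallest: 49, 45, 41, 13, 11 bp.

49, 45, 41, 13, 11 bp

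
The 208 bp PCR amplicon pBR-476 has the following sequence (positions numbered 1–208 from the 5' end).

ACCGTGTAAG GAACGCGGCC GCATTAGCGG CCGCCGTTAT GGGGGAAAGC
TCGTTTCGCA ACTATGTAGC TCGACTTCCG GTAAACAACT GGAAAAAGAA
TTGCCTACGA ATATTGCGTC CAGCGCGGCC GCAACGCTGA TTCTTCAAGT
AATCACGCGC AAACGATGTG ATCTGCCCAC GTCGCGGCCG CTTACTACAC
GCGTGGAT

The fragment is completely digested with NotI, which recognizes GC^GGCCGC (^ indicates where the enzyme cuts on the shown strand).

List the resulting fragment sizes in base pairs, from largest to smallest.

98, 59, 23, 16, 12 bp

NotI sites (GCGGCCGC) start at positions 15, 27, 125, 184.
NotI cuts after base 2 of each site, so after positions 16, 28, 126, 185.
Linear molecule, 4 cuts → 5 fragments:
  1–16 → 16 bp
  17–28 → 12 bp
  29–126 → 98 bp
  127–185 → 59 bp
  186–208 → 23 bp
Sorted largest to smallest: 98, 59, 23, 16, 12 bp.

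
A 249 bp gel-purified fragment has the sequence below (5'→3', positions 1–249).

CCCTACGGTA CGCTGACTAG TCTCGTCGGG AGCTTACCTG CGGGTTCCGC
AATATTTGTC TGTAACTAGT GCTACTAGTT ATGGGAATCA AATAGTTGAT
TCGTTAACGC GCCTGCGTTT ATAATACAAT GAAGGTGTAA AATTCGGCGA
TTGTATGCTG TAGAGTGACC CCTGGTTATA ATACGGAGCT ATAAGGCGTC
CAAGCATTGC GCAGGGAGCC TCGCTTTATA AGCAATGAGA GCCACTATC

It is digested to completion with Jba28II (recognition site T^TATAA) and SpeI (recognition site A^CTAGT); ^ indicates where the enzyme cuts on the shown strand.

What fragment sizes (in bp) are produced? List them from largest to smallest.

57, 50, 49, 45, 23, 16, 9 bp

Jba28II sites (TTATAA) start at positions 119, 176, 226.
Jba28II cuts after the first base of each site, so after positions 119, 176, 226.
SpeI sites (ACTAGT) start at positions 16, 65, 74.
SpeI cuts after the first base of each site, so after positions 16, 65, 74.
Combined cut positions: 16, 65, 74, 119, 176, 226.
Linear molecule, 6 cuts → 7 fragments:
  1–16 → 16 bp
  17–65 → 49 bp
  66–74 → 9 bp
  75–119 → 45 bp
  120–176 → 57 bp
  177–226 → 50 bp
  227–249 → 23 bp
Sorted largest to smallest: 57, 50, 49, 45, 23, 16, 9 bp.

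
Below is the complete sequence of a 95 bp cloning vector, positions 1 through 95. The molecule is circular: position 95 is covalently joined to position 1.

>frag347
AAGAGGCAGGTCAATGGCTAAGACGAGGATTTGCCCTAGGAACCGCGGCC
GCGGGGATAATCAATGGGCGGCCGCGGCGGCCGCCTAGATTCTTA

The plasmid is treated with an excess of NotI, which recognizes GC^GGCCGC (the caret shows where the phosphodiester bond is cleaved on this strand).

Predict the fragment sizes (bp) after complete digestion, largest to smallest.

63, 23, 9 bp

NotI sites (GCGGCCGC) start at positions 45, 68, 77.
NotI cuts after base 2 of each site, so after positions 46, 69, 78.
Circular molecule, 3 cuts → 3 fragments:
  47–69 → 23 bp
  70–78 → 9 bp
  79–95 then 1–46 → 17 + 46 = 63 bp
Sorted largest to smallest: 63, 23, 9 bp.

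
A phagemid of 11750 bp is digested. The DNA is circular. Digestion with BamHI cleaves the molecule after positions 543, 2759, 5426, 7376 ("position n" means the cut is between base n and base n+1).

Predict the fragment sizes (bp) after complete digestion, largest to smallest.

4917, 2667, 2216, 1950 bp

Circular molecule, 4 cuts → 4 fragments:
  2759 − 543 = 2216 bp
  5426 − 2759 = 2667 bp
  7376 − 5426 = 1950 bp
  wrap: 11750 − 7376 + 543 = 4917 bp
Sorted largest to smallest: 4917, 2667, 2216, 1950 bp.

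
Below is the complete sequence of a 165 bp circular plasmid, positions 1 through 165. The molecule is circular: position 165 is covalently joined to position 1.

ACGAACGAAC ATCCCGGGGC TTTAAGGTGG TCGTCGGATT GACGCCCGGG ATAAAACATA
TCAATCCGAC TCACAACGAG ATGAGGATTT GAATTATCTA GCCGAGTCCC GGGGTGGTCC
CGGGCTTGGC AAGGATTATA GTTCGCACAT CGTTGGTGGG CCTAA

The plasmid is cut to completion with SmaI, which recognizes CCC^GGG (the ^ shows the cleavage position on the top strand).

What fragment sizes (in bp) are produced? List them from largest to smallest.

63, 59, 32, 11 bp

SmaI sites (CCCGGG) start at positions 13, 45, 108, 119.
SmaI cuts after base 3 of each site, so after positions 15, 47, 110, 121.
Circular molecule, 4 cuts → 4 fragments:
  16–47 → 32 bp
  48–110 → 63 bp
  111–121 → 11 bp
  122–165 then 1–15 → 44 + 15 = 59 bp
Sorted largest to smallest: 63, 59, 32, 11 bp.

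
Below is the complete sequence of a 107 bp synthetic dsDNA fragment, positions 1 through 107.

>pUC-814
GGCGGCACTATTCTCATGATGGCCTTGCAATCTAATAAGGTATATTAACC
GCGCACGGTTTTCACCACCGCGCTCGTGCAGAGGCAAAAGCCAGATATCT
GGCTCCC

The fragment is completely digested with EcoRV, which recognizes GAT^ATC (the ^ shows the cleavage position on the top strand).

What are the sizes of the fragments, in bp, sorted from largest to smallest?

96, 11 bp

The EcoRV site (GATATC) starts at position 94.
EcoRV cuts after base 3 of each site, so after position 96.
Linear molecule, 1 cut → 2 fragments:
  1–96 → 96 bp
  97–107 → 11 bp
Sorted largest to smallest: 96, 11 bp.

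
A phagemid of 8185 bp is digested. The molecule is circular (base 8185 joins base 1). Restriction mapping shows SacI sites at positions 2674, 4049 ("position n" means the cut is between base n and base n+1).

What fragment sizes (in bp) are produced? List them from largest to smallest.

6810, 1375 bp

Circular molecule, 2 cuts → 2 fragments:
  4049 − 2674 = 1375 bp
  wrap: 8185 − 4049 + 2674 = 6810 bp
Sorted largest to smallest: 6810, 1375 bp.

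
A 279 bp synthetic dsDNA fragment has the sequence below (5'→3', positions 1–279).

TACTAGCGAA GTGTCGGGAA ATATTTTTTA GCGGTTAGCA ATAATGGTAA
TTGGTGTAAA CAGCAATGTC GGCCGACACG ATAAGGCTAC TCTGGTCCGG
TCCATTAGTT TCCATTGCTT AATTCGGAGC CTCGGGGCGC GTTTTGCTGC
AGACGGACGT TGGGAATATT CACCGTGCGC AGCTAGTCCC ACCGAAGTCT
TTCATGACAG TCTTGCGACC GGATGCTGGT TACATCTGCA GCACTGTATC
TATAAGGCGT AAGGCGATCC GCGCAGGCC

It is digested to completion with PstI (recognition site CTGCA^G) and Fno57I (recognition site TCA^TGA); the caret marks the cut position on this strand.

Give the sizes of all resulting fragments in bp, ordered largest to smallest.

PstI sites (CTGCAG) start at positions 147, 236.
PstI cuts after base 5 of each site (before the last base), so after positions 151, 240.
The Fno57I site (TCATGA) starts at position 202.
Fno57I cuts after base 3 of each site, so after position 204.
Combined cut positions: 151, 204, 240.
Linear molecule, 3 cuts → 4 fragments:
  1–151 → 151 bp
  152–204 → 53 bp
  205–240 → 36 bp
  241–279 → 39 bp
Sorted largest to smallest: 151, 53, 39, 36 bp.

151, 53, 39, 36 bp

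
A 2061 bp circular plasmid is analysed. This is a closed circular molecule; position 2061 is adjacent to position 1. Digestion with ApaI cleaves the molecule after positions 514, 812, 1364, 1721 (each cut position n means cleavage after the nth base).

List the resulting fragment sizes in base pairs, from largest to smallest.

Circular molecule, 4 cuts → 4 fragments:
  812 − 514 = 298 bp
  1364 − 812 = 552 bp
  1721 − 1364 = 357 bp
  wrap: 2061 − 1721 + 514 = 854 bp
Sorted largest to smallest: 854, 552, 357, 298 bp.

854, 552, 357, 298 bp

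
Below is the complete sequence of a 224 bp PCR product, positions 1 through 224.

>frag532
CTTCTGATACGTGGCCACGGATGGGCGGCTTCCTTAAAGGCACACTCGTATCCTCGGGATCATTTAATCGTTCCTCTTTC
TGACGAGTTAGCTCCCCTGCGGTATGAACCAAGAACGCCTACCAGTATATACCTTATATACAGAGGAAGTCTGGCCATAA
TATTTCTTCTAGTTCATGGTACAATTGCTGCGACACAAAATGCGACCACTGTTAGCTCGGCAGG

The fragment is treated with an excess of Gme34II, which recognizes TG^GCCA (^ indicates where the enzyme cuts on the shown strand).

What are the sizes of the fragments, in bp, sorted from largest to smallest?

Gme34II sites (TGGCCA) start at positions 12, 152.
Gme34II cuts after base 2 of each site, so after positions 13, 153.
Linear molecule, 2 cuts → 3 fragments:
  1–13 → 13 bp
  14–153 → 140 bp
  154–224 → 71 bp
Sorted largest to smallest: 140, 71, 13 bp.

140, 71, 13 bp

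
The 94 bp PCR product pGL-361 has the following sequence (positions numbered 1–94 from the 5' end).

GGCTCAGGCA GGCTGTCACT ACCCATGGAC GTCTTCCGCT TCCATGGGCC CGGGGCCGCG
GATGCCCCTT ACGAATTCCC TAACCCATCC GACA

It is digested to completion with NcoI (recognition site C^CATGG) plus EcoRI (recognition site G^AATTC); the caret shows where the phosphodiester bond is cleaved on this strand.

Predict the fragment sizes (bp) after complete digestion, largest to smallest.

31, 23, 21, 19 bp

NcoI sites (CCATGG) start at positions 23, 42.
NcoI cuts after the first base of each site, so after positions 23, 42.
The EcoRI site (GAATTC) starts at position 73.
EcoRI cuts after the first base of each site, so after position 73.
Combined cut positions: 23, 42, 73.
Linear molecule, 3 cuts → 4 fragments:
  1–23 → 23 bp
  24–42 → 19 bp
  43–73 → 31 bp
  74–94 → 21 bp
Sorted largest to smallest: 31, 23, 21, 19 bp.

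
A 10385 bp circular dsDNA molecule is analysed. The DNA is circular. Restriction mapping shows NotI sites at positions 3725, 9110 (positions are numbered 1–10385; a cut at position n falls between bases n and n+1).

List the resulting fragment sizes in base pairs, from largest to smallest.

Circular molecule, 2 cuts → 2 fragments:
  9110 − 3725 = 5385 bp
  wrap: 10385 − 9110 + 3725 = 5000 bp
Sorted largest to smallest: 5385, 5000 bp.

5385, 5000 bp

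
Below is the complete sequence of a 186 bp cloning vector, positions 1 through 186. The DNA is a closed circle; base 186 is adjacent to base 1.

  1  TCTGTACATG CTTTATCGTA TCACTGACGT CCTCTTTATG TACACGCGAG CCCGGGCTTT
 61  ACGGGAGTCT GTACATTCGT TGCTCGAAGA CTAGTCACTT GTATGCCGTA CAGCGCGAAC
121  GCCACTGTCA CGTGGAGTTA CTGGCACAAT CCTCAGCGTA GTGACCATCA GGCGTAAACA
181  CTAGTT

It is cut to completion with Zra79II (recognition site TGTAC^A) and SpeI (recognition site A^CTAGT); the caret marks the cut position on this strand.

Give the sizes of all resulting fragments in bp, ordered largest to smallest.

90, 36, 31, 16, 13 bp

Zra79II sites (TGTACA) start at positions 3, 39, 70.
Zra79II cuts after base 5 of each site (before the last base), so after positions 7, 43, 74.
SpeI sites (ACTAGT) start at positions 90, 180.
SpeI cuts after the first base of each site, so after positions 90, 180.
Combined cut positions: 7, 43, 74, 90, 180.
Circular molecule, 5 cuts → 5 fragments:
  8–43 → 36 bp
  44–74 → 31 bp
  75–90 → 16 bp
  91–180 → 90 bp
  181–186 then 1–7 → 6 + 7 = 13 bp
Sorted largest to smallest: 90, 36, 31, 16, 13 bp.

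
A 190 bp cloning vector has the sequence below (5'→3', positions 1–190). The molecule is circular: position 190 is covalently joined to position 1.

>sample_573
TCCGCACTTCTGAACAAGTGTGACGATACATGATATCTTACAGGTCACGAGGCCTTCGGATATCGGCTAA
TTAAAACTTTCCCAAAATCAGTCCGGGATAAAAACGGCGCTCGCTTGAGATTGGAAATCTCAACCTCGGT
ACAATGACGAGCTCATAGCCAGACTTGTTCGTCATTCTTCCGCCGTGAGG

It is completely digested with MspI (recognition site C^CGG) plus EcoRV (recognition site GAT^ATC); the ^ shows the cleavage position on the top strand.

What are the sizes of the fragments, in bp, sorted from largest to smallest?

The MspI site (CCGG) starts at position 93.
MspI cuts after the first base of each site, so after position 93.
EcoRV sites (GATATC) start at positions 32, 59.
EcoRV cuts after base 3 of each site, so after positions 34, 61.
Combined cut positions: 34, 61, 93.
Circular molecule, 3 cuts → 3 fragments:
  35–61 → 27 bp
  62–93 → 32 bp
  94–190 then 1–34 → 97 + 34 = 131 bp
Sorted largest to smallest: 131, 32, 27 bp.

131, 32, 27 bp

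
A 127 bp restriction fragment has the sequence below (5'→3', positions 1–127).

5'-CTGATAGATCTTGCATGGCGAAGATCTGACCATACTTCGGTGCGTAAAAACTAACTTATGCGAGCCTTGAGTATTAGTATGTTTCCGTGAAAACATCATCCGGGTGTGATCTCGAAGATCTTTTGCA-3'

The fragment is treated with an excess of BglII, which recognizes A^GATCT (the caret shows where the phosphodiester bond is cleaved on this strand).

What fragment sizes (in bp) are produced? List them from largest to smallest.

94, 16, 11, 6 bp

BglII sites (AGATCT) start at positions 6, 22, 116.
BglII cuts after the first base of each site, so after positions 6, 22, 116.
Linear molecule, 3 cuts → 4 fragments:
  1–6 → 6 bp
  7–22 → 16 bp
  23–116 → 94 bp
  117–127 → 11 bp
Sorted largest to smallest: 94, 16, 11, 6 bp.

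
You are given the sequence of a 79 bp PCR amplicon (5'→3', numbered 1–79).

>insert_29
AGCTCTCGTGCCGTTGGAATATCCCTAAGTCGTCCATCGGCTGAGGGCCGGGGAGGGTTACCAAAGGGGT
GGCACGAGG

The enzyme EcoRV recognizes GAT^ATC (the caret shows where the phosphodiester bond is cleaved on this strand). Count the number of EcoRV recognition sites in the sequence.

No occurrence of GATATC is present in the sequence.
EcoRV does not cut: 0 sites.

0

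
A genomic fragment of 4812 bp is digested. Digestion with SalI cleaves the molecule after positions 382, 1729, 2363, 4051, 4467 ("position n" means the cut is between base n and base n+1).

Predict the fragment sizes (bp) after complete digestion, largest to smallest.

1688, 1347, 634, 416, 382, 345 bp

Linear molecule, 5 cuts → 6 fragments:
  382 − 0 = 382 bp
  1729 − 382 = 1347 bp
  2363 − 1729 = 634 bp
  4051 − 2363 = 1688 bp
  4467 − 4051 = 416 bp
  4812 − 4467 = 345 bp
Sorted largest to smallest: 1688, 1347, 634, 416, 382, 345 bp.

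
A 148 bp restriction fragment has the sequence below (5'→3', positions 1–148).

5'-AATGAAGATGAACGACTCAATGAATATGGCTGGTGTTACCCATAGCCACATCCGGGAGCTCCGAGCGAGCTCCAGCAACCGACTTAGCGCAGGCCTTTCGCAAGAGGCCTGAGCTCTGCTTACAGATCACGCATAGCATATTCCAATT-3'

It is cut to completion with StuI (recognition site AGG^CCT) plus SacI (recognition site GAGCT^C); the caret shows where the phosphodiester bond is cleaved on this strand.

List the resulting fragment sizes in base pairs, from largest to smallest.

StuI sites (AGGCCT) start at positions 91, 105.
StuI cuts after base 3 of each site, so after positions 93, 107.
SacI sites (GAGCTC) start at positions 56, 67, 111.
SacI cuts after base 5 of each site (before the last base), so after positions 60, 71, 115.
Combined cut positions: 60, 71, 93, 107, 115.
Linear molecule, 5 cuts → 6 fragments:
  1–60 → 60 bp
  61–71 → 11 bp
  72–93 → 22 bp
  94–107 → 14 bp
  108–115 → 8 bp
  116–148 → 33 bp
Sorted largest to smallest: 60, 33, 22, 14, 11, 8 bp.

60, 33, 22, 14, 11, 8 bp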